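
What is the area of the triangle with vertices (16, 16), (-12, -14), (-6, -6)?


Area = |x1(y2-y3) + x2(y3-y1) + x3(y1-y2)| / 2
= |16*(-14--6) + -12*(-6-16) + -6*(16--14)| / 2
= 22

22


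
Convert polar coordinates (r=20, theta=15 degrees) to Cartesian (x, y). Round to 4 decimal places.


x = 20 * cos(15) = 19.3185
y = 20 * sin(15) = 5.1764

(19.3185, 5.1764)


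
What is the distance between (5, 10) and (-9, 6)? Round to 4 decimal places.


d = sqrt((-9-5)^2 + (6-10)^2) = 14.5602

14.5602


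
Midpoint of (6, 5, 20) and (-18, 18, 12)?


Midpoint = ((6+-18)/2, (5+18)/2, (20+12)/2) = (-6, 11.5, 16)

(-6, 11.5, 16)


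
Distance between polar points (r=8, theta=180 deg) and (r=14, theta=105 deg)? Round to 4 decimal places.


d = sqrt(r1^2 + r2^2 - 2*r1*r2*cos(t2-t1))
d = sqrt(8^2 + 14^2 - 2*8*14*cos(105-180)) = 14.2135

14.2135


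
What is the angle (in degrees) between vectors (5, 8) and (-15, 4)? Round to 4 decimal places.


dot = 5*-15 + 8*4 = -43
|u| = 9.434, |v| = 15.5242
cos(angle) = -0.2936
angle = 107.074 degrees

107.074 degrees


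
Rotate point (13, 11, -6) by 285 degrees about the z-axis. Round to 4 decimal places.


x' = 13*cos(285) - 11*sin(285) = 13.9898
y' = 13*sin(285) + 11*cos(285) = -9.71
z' = -6

(13.9898, -9.71, -6)


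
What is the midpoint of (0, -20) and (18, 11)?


Midpoint = ((0+18)/2, (-20+11)/2) = (9, -4.5)

(9, -4.5)


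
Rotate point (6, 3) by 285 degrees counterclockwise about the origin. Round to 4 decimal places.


x' = 6*cos(285) - 3*sin(285) = 4.4507
y' = 6*sin(285) + 3*cos(285) = -5.0191

(4.4507, -5.0191)


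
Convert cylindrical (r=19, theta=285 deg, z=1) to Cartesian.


x = 19 * cos(285) = 4.9176
y = 19 * sin(285) = -18.3526
z = 1

(4.9176, -18.3526, 1)


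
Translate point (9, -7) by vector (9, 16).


Translation: (x+dx, y+dy) = (9+9, -7+16) = (18, 9)

(18, 9)


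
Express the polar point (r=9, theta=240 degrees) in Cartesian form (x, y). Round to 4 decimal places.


x = 9 * cos(240) = -4.5
y = 9 * sin(240) = -7.7942

(-4.5, -7.7942)


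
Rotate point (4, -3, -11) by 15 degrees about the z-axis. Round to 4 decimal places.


x' = 4*cos(15) - -3*sin(15) = 4.6402
y' = 4*sin(15) + -3*cos(15) = -1.8625
z' = -11

(4.6402, -1.8625, -11)


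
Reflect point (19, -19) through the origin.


Reflection through origin: (x, y) -> (-x, -y)
(19, -19) -> (-19, 19)

(-19, 19)


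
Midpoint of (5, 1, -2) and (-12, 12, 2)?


Midpoint = ((5+-12)/2, (1+12)/2, (-2+2)/2) = (-3.5, 6.5, 0)

(-3.5, 6.5, 0)


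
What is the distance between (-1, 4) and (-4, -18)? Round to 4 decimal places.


d = sqrt((-4--1)^2 + (-18-4)^2) = 22.2036

22.2036


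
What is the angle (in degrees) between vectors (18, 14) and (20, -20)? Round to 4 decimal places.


dot = 18*20 + 14*-20 = 80
|u| = 22.8035, |v| = 28.2843
cos(angle) = 0.124
angle = 82.875 degrees

82.875 degrees


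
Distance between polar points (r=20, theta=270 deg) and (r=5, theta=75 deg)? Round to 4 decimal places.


d = sqrt(r1^2 + r2^2 - 2*r1*r2*cos(t2-t1))
d = sqrt(20^2 + 5^2 - 2*20*5*cos(75-270)) = 24.8633

24.8633


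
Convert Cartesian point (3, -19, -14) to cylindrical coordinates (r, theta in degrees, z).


r = sqrt(3^2 + (-19)^2) = 19.2354
theta = atan2(-19, 3) = 278.9726 deg
z = -14

r = 19.2354, theta = 278.9726 deg, z = -14


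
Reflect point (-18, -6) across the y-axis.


Reflection across y-axis: (x, y) -> (-x, y)
(-18, -6) -> (18, -6)

(18, -6)


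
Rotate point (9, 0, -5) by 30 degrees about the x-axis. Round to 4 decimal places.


x' = 9
y' = 0*cos(30) - -5*sin(30) = 2.5
z' = 0*sin(30) + -5*cos(30) = -4.3301

(9, 2.5, -4.3301)


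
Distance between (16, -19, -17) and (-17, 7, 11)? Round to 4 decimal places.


d = sqrt((-17-16)^2 + (7--19)^2 + (11--17)^2) = 50.4876

50.4876


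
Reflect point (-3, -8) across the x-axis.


Reflection across x-axis: (x, y) -> (x, -y)
(-3, -8) -> (-3, 8)

(-3, 8)


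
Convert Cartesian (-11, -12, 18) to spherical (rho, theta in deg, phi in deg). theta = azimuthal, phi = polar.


rho = sqrt((-11)^2 + (-12)^2 + 18^2) = 24.2693
theta = atan2(-12, -11) = 227.4896 deg
phi = acos(18/24.2693) = 42.1255 deg

rho = 24.2693, theta = 227.4896 deg, phi = 42.1255 deg


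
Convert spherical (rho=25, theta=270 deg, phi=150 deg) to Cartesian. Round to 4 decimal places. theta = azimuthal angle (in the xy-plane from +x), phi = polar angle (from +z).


x = 25 * sin(150) * cos(270) = 0
y = 25 * sin(150) * sin(270) = -12.5
z = 25 * cos(150) = -21.6506

(0, -12.5, -21.6506)


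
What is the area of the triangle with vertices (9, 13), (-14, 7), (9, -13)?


Area = |x1(y2-y3) + x2(y3-y1) + x3(y1-y2)| / 2
= |9*(7--13) + -14*(-13-13) + 9*(13-7)| / 2
= 299

299


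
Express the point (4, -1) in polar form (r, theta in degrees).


r = sqrt(4^2 + (-1)^2) = 4.1231
theta = atan2(-1, 4) = 345.9638 degrees

r = 4.1231, theta = 345.9638 degrees


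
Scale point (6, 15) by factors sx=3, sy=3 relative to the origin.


Scaling: (x*sx, y*sy) = (6*3, 15*3) = (18, 45)

(18, 45)


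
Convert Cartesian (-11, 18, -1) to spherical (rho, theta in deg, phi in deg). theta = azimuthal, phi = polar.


rho = sqrt((-11)^2 + 18^2 + (-1)^2) = 21.1187
theta = atan2(18, -11) = 121.4296 deg
phi = acos(-1/21.1187) = 92.714 deg

rho = 21.1187, theta = 121.4296 deg, phi = 92.714 deg


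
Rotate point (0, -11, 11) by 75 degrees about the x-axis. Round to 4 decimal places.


x' = 0
y' = -11*cos(75) - 11*sin(75) = -13.4722
z' = -11*sin(75) + 11*cos(75) = -7.7782

(0, -13.4722, -7.7782)


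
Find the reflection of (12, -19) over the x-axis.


Reflection across x-axis: (x, y) -> (x, -y)
(12, -19) -> (12, 19)

(12, 19)


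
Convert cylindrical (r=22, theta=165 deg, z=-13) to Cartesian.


x = 22 * cos(165) = -21.2504
y = 22 * sin(165) = 5.694
z = -13

(-21.2504, 5.694, -13)


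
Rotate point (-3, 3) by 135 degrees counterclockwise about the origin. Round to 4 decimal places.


x' = -3*cos(135) - 3*sin(135) = 0
y' = -3*sin(135) + 3*cos(135) = -4.2426

(0, -4.2426)


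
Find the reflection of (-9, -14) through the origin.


Reflection through origin: (x, y) -> (-x, -y)
(-9, -14) -> (9, 14)

(9, 14)


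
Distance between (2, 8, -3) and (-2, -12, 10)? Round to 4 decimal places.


d = sqrt((-2-2)^2 + (-12-8)^2 + (10--3)^2) = 24.1868

24.1868


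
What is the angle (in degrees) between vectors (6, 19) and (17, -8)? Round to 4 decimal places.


dot = 6*17 + 19*-8 = -50
|u| = 19.9249, |v| = 18.7883
cos(angle) = -0.1336
angle = 97.6756 degrees

97.6756 degrees


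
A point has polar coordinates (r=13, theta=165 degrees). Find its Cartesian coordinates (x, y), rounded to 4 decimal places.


x = 13 * cos(165) = -12.557
y = 13 * sin(165) = 3.3646

(-12.557, 3.3646)


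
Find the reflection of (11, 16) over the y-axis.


Reflection across y-axis: (x, y) -> (-x, y)
(11, 16) -> (-11, 16)

(-11, 16)


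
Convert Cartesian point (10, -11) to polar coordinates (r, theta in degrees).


r = sqrt(10^2 + (-11)^2) = 14.8661
theta = atan2(-11, 10) = 312.2737 degrees

r = 14.8661, theta = 312.2737 degrees


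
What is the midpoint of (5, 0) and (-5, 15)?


Midpoint = ((5+-5)/2, (0+15)/2) = (0, 7.5)

(0, 7.5)


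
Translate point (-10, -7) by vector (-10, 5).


Translation: (x+dx, y+dy) = (-10+-10, -7+5) = (-20, -2)

(-20, -2)


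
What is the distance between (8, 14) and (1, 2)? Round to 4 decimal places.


d = sqrt((1-8)^2 + (2-14)^2) = 13.8924

13.8924


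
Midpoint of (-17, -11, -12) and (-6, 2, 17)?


Midpoint = ((-17+-6)/2, (-11+2)/2, (-12+17)/2) = (-11.5, -4.5, 2.5)

(-11.5, -4.5, 2.5)


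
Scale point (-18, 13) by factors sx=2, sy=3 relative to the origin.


Scaling: (x*sx, y*sy) = (-18*2, 13*3) = (-36, 39)

(-36, 39)


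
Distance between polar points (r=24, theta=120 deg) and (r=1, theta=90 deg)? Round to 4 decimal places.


d = sqrt(r1^2 + r2^2 - 2*r1*r2*cos(t2-t1))
d = sqrt(24^2 + 1^2 - 2*24*1*cos(90-120)) = 23.1394

23.1394


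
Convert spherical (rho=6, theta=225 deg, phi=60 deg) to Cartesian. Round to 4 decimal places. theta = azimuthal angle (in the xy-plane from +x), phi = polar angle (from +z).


x = 6 * sin(60) * cos(225) = -3.6742
y = 6 * sin(60) * sin(225) = -3.6742
z = 6 * cos(60) = 3

(-3.6742, -3.6742, 3)


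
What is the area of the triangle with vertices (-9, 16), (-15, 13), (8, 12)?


Area = |x1(y2-y3) + x2(y3-y1) + x3(y1-y2)| / 2
= |-9*(13-12) + -15*(12-16) + 8*(16-13)| / 2
= 37.5

37.5


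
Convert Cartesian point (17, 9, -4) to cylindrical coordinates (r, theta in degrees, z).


r = sqrt(17^2 + 9^2) = 19.2354
theta = atan2(9, 17) = 27.8973 deg
z = -4

r = 19.2354, theta = 27.8973 deg, z = -4


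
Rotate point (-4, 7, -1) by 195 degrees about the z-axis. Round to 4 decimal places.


x' = -4*cos(195) - 7*sin(195) = 5.6754
y' = -4*sin(195) + 7*cos(195) = -5.7262
z' = -1

(5.6754, -5.7262, -1)


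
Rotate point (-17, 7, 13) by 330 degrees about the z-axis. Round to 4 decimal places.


x' = -17*cos(330) - 7*sin(330) = -11.2224
y' = -17*sin(330) + 7*cos(330) = 14.5622
z' = 13

(-11.2224, 14.5622, 13)


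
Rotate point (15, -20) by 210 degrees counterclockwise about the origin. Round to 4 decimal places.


x' = 15*cos(210) - -20*sin(210) = -22.9904
y' = 15*sin(210) + -20*cos(210) = 9.8205

(-22.9904, 9.8205)


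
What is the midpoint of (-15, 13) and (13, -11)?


Midpoint = ((-15+13)/2, (13+-11)/2) = (-1, 1)

(-1, 1)


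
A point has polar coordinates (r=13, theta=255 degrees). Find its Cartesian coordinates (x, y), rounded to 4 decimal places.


x = 13 * cos(255) = -3.3646
y = 13 * sin(255) = -12.557

(-3.3646, -12.557)


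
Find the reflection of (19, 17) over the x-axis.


Reflection across x-axis: (x, y) -> (x, -y)
(19, 17) -> (19, -17)

(19, -17)


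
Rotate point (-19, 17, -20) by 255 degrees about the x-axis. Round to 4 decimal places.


x' = -19
y' = 17*cos(255) - -20*sin(255) = -23.7184
z' = 17*sin(255) + -20*cos(255) = -11.2444

(-19, -23.7184, -11.2444)


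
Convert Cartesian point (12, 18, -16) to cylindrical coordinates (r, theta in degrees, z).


r = sqrt(12^2 + 18^2) = 21.6333
theta = atan2(18, 12) = 56.3099 deg
z = -16

r = 21.6333, theta = 56.3099 deg, z = -16


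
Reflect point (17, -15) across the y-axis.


Reflection across y-axis: (x, y) -> (-x, y)
(17, -15) -> (-17, -15)

(-17, -15)


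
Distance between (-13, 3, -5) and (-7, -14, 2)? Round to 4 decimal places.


d = sqrt((-7--13)^2 + (-14-3)^2 + (2--5)^2) = 19.3391

19.3391


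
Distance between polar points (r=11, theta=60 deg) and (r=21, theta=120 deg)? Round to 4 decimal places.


d = sqrt(r1^2 + r2^2 - 2*r1*r2*cos(t2-t1))
d = sqrt(11^2 + 21^2 - 2*11*21*cos(120-60)) = 18.1934

18.1934


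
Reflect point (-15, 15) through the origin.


Reflection through origin: (x, y) -> (-x, -y)
(-15, 15) -> (15, -15)

(15, -15)


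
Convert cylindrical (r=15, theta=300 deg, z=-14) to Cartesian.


x = 15 * cos(300) = 7.5
y = 15 * sin(300) = -12.9904
z = -14

(7.5, -12.9904, -14)


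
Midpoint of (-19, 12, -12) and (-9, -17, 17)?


Midpoint = ((-19+-9)/2, (12+-17)/2, (-12+17)/2) = (-14, -2.5, 2.5)

(-14, -2.5, 2.5)


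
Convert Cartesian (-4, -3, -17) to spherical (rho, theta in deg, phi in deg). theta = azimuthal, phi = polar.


rho = sqrt((-4)^2 + (-3)^2 + (-17)^2) = 17.72
theta = atan2(-3, -4) = 216.8699 deg
phi = acos(-17/17.72) = 163.6105 deg

rho = 17.72, theta = 216.8699 deg, phi = 163.6105 deg


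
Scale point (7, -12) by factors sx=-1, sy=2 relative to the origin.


Scaling: (x*sx, y*sy) = (7*-1, -12*2) = (-7, -24)

(-7, -24)


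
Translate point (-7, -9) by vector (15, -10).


Translation: (x+dx, y+dy) = (-7+15, -9+-10) = (8, -19)

(8, -19)


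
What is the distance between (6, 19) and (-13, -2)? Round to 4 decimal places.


d = sqrt((-13-6)^2 + (-2-19)^2) = 28.3196

28.3196


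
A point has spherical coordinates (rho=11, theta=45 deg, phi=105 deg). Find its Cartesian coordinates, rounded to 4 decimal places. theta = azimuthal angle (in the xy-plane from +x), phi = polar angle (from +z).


x = 11 * sin(105) * cos(45) = 7.5131
y = 11 * sin(105) * sin(45) = 7.5131
z = 11 * cos(105) = -2.847

(7.5131, 7.5131, -2.847)


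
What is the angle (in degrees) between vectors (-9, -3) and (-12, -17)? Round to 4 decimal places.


dot = -9*-12 + -3*-17 = 159
|u| = 9.4868, |v| = 20.8087
cos(angle) = 0.8054
angle = 36.3475 degrees

36.3475 degrees


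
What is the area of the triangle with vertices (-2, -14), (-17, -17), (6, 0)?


Area = |x1(y2-y3) + x2(y3-y1) + x3(y1-y2)| / 2
= |-2*(-17-0) + -17*(0--14) + 6*(-14--17)| / 2
= 93

93


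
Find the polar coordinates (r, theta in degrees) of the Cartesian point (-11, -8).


r = sqrt((-11)^2 + (-8)^2) = 13.6015
theta = atan2(-8, -11) = 216.0274 degrees

r = 13.6015, theta = 216.0274 degrees


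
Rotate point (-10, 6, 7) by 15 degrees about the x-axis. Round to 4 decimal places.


x' = -10
y' = 6*cos(15) - 7*sin(15) = 3.9838
z' = 6*sin(15) + 7*cos(15) = 8.3144

(-10, 3.9838, 8.3144)


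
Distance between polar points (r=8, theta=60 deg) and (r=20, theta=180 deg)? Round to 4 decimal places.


d = sqrt(r1^2 + r2^2 - 2*r1*r2*cos(t2-t1))
d = sqrt(8^2 + 20^2 - 2*8*20*cos(180-60)) = 24.98

24.98


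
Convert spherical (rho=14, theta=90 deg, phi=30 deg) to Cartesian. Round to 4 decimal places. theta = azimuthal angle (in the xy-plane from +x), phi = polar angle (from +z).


x = 14 * sin(30) * cos(90) = 0
y = 14 * sin(30) * sin(90) = 7
z = 14 * cos(30) = 12.1244

(0, 7, 12.1244)


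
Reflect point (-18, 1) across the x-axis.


Reflection across x-axis: (x, y) -> (x, -y)
(-18, 1) -> (-18, -1)

(-18, -1)


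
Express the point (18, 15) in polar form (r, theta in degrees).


r = sqrt(18^2 + 15^2) = 23.4307
theta = atan2(15, 18) = 39.8056 degrees

r = 23.4307, theta = 39.8056 degrees


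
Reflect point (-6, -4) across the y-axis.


Reflection across y-axis: (x, y) -> (-x, y)
(-6, -4) -> (6, -4)

(6, -4)


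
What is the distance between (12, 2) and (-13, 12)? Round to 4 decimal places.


d = sqrt((-13-12)^2 + (12-2)^2) = 26.9258

26.9258


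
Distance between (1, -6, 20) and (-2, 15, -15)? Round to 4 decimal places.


d = sqrt((-2-1)^2 + (15--6)^2 + (-15-20)^2) = 40.9268

40.9268


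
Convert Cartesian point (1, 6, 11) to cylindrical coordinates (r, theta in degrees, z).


r = sqrt(1^2 + 6^2) = 6.0828
theta = atan2(6, 1) = 80.5377 deg
z = 11

r = 6.0828, theta = 80.5377 deg, z = 11


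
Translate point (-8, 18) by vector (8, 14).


Translation: (x+dx, y+dy) = (-8+8, 18+14) = (0, 32)

(0, 32)


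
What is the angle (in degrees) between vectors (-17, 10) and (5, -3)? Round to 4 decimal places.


dot = -17*5 + 10*-3 = -115
|u| = 19.7231, |v| = 5.831
cos(angle) = -1
angle = 179.5018 degrees

179.5018 degrees


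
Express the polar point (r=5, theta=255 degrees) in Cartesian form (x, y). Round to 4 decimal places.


x = 5 * cos(255) = -1.2941
y = 5 * sin(255) = -4.8296

(-1.2941, -4.8296)


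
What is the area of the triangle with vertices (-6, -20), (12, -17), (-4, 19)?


Area = |x1(y2-y3) + x2(y3-y1) + x3(y1-y2)| / 2
= |-6*(-17-19) + 12*(19--20) + -4*(-20--17)| / 2
= 348

348


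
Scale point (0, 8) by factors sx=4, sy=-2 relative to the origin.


Scaling: (x*sx, y*sy) = (0*4, 8*-2) = (0, -16)

(0, -16)


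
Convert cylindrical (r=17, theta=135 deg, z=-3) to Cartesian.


x = 17 * cos(135) = -12.0208
y = 17 * sin(135) = 12.0208
z = -3

(-12.0208, 12.0208, -3)


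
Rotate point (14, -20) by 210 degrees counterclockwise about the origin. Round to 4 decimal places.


x' = 14*cos(210) - -20*sin(210) = -22.1244
y' = 14*sin(210) + -20*cos(210) = 10.3205

(-22.1244, 10.3205)


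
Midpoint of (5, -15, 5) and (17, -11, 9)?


Midpoint = ((5+17)/2, (-15+-11)/2, (5+9)/2) = (11, -13, 7)

(11, -13, 7)


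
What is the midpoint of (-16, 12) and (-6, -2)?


Midpoint = ((-16+-6)/2, (12+-2)/2) = (-11, 5)

(-11, 5)


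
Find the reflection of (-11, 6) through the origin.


Reflection through origin: (x, y) -> (-x, -y)
(-11, 6) -> (11, -6)

(11, -6)


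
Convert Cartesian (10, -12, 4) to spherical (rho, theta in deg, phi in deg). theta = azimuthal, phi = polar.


rho = sqrt(10^2 + (-12)^2 + 4^2) = 16.1245
theta = atan2(-12, 10) = 309.8056 deg
phi = acos(4/16.1245) = 75.6367 deg

rho = 16.1245, theta = 309.8056 deg, phi = 75.6367 deg


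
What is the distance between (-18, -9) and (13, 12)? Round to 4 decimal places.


d = sqrt((13--18)^2 + (12--9)^2) = 37.4433

37.4433


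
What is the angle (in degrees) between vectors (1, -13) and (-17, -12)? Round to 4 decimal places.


dot = 1*-17 + -13*-12 = 139
|u| = 13.0384, |v| = 20.8087
cos(angle) = 0.5123
angle = 59.1811 degrees

59.1811 degrees


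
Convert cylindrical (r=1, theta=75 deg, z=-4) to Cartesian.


x = 1 * cos(75) = 0.2588
y = 1 * sin(75) = 0.9659
z = -4

(0.2588, 0.9659, -4)


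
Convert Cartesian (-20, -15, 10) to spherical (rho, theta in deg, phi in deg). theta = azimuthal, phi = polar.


rho = sqrt((-20)^2 + (-15)^2 + 10^2) = 26.9258
theta = atan2(-15, -20) = 216.8699 deg
phi = acos(10/26.9258) = 68.1986 deg

rho = 26.9258, theta = 216.8699 deg, phi = 68.1986 deg


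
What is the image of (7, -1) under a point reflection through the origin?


Reflection through origin: (x, y) -> (-x, -y)
(7, -1) -> (-7, 1)

(-7, 1)


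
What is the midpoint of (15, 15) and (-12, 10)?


Midpoint = ((15+-12)/2, (15+10)/2) = (1.5, 12.5)

(1.5, 12.5)


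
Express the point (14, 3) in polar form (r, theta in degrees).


r = sqrt(14^2 + 3^2) = 14.3178
theta = atan2(3, 14) = 12.0948 degrees

r = 14.3178, theta = 12.0948 degrees


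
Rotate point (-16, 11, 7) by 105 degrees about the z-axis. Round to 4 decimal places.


x' = -16*cos(105) - 11*sin(105) = -6.4841
y' = -16*sin(105) + 11*cos(105) = -18.3018
z' = 7

(-6.4841, -18.3018, 7)


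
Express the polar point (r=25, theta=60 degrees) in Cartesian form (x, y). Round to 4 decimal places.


x = 25 * cos(60) = 12.5
y = 25 * sin(60) = 21.6506

(12.5, 21.6506)


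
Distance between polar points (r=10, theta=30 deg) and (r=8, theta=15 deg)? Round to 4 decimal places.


d = sqrt(r1^2 + r2^2 - 2*r1*r2*cos(t2-t1))
d = sqrt(10^2 + 8^2 - 2*10*8*cos(15-30)) = 3.0744

3.0744


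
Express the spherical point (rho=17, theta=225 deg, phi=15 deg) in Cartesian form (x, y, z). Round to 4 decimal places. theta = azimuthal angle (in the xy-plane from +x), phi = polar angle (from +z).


x = 17 * sin(15) * cos(225) = -3.1112
y = 17 * sin(15) * sin(225) = -3.1112
z = 17 * cos(15) = 16.4207

(-3.1112, -3.1112, 16.4207)


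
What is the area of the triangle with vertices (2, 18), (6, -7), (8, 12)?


Area = |x1(y2-y3) + x2(y3-y1) + x3(y1-y2)| / 2
= |2*(-7-12) + 6*(12-18) + 8*(18--7)| / 2
= 63

63


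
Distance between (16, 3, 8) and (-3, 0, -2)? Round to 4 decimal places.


d = sqrt((-3-16)^2 + (0-3)^2 + (-2-8)^2) = 21.6795

21.6795


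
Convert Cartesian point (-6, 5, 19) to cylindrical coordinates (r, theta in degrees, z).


r = sqrt((-6)^2 + 5^2) = 7.8102
theta = atan2(5, -6) = 140.1944 deg
z = 19

r = 7.8102, theta = 140.1944 deg, z = 19


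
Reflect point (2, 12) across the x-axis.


Reflection across x-axis: (x, y) -> (x, -y)
(2, 12) -> (2, -12)

(2, -12)


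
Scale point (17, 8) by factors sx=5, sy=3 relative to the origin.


Scaling: (x*sx, y*sy) = (17*5, 8*3) = (85, 24)

(85, 24)


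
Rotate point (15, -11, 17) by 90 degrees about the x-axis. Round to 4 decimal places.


x' = 15
y' = -11*cos(90) - 17*sin(90) = -17
z' = -11*sin(90) + 17*cos(90) = -11

(15, -17, -11)


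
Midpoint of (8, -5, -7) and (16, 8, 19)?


Midpoint = ((8+16)/2, (-5+8)/2, (-7+19)/2) = (12, 1.5, 6)

(12, 1.5, 6)


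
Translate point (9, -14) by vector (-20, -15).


Translation: (x+dx, y+dy) = (9+-20, -14+-15) = (-11, -29)

(-11, -29)


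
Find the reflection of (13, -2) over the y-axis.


Reflection across y-axis: (x, y) -> (-x, y)
(13, -2) -> (-13, -2)

(-13, -2)


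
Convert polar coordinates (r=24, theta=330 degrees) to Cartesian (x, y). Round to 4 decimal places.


x = 24 * cos(330) = 20.7846
y = 24 * sin(330) = -12

(20.7846, -12)


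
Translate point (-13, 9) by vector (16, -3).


Translation: (x+dx, y+dy) = (-13+16, 9+-3) = (3, 6)

(3, 6)


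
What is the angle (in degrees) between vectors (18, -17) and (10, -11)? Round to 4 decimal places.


dot = 18*10 + -17*-11 = 367
|u| = 24.7588, |v| = 14.8661
cos(angle) = 0.9971
angle = 4.3629 degrees

4.3629 degrees


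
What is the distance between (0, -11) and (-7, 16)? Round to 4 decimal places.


d = sqrt((-7-0)^2 + (16--11)^2) = 27.8927

27.8927


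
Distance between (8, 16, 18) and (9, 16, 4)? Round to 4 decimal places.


d = sqrt((9-8)^2 + (16-16)^2 + (4-18)^2) = 14.0357

14.0357


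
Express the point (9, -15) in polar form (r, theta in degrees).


r = sqrt(9^2 + (-15)^2) = 17.4929
theta = atan2(-15, 9) = 300.9638 degrees

r = 17.4929, theta = 300.9638 degrees


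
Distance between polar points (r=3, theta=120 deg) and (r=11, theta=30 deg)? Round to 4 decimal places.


d = sqrt(r1^2 + r2^2 - 2*r1*r2*cos(t2-t1))
d = sqrt(3^2 + 11^2 - 2*3*11*cos(30-120)) = 11.4018

11.4018


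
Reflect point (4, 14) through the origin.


Reflection through origin: (x, y) -> (-x, -y)
(4, 14) -> (-4, -14)

(-4, -14)


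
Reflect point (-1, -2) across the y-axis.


Reflection across y-axis: (x, y) -> (-x, y)
(-1, -2) -> (1, -2)

(1, -2)


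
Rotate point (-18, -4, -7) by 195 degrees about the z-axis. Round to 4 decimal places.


x' = -18*cos(195) - -4*sin(195) = 16.3514
y' = -18*sin(195) + -4*cos(195) = 8.5224
z' = -7

(16.3514, 8.5224, -7)


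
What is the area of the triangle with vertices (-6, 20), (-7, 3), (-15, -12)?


Area = |x1(y2-y3) + x2(y3-y1) + x3(y1-y2)| / 2
= |-6*(3--12) + -7*(-12-20) + -15*(20-3)| / 2
= 60.5

60.5


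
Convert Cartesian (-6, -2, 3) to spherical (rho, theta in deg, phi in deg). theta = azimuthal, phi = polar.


rho = sqrt((-6)^2 + (-2)^2 + 3^2) = 7
theta = atan2(-2, -6) = 198.4349 deg
phi = acos(3/7) = 64.6231 deg

rho = 7, theta = 198.4349 deg, phi = 64.6231 deg


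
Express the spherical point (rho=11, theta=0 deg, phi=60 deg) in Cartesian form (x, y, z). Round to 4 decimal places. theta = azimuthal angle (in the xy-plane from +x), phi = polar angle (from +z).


x = 11 * sin(60) * cos(0) = 9.5263
y = 11 * sin(60) * sin(0) = 0
z = 11 * cos(60) = 5.5

(9.5263, 0, 5.5)


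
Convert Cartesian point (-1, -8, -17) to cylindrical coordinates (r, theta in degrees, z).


r = sqrt((-1)^2 + (-8)^2) = 8.0623
theta = atan2(-8, -1) = 262.875 deg
z = -17

r = 8.0623, theta = 262.875 deg, z = -17


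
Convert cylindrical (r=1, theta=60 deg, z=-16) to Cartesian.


x = 1 * cos(60) = 0.5
y = 1 * sin(60) = 0.866
z = -16

(0.5, 0.866, -16)


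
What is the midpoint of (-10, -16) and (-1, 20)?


Midpoint = ((-10+-1)/2, (-16+20)/2) = (-5.5, 2)

(-5.5, 2)


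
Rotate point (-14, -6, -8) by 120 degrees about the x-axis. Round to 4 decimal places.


x' = -14
y' = -6*cos(120) - -8*sin(120) = 9.9282
z' = -6*sin(120) + -8*cos(120) = -1.1962

(-14, 9.9282, -1.1962)


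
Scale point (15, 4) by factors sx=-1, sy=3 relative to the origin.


Scaling: (x*sx, y*sy) = (15*-1, 4*3) = (-15, 12)

(-15, 12)


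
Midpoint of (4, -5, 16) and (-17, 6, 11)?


Midpoint = ((4+-17)/2, (-5+6)/2, (16+11)/2) = (-6.5, 0.5, 13.5)

(-6.5, 0.5, 13.5)


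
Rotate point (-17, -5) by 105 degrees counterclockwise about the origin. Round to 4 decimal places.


x' = -17*cos(105) - -5*sin(105) = 9.2296
y' = -17*sin(105) + -5*cos(105) = -15.1266

(9.2296, -15.1266)


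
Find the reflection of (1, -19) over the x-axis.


Reflection across x-axis: (x, y) -> (x, -y)
(1, -19) -> (1, 19)

(1, 19)


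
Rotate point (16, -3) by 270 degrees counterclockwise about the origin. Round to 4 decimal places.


x' = 16*cos(270) - -3*sin(270) = -3
y' = 16*sin(270) + -3*cos(270) = -16

(-3, -16)


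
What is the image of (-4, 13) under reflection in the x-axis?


Reflection across x-axis: (x, y) -> (x, -y)
(-4, 13) -> (-4, -13)

(-4, -13)


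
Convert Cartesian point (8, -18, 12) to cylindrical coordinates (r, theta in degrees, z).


r = sqrt(8^2 + (-18)^2) = 19.6977
theta = atan2(-18, 8) = 293.9625 deg
z = 12

r = 19.6977, theta = 293.9625 deg, z = 12


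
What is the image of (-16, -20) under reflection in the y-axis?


Reflection across y-axis: (x, y) -> (-x, y)
(-16, -20) -> (16, -20)

(16, -20)


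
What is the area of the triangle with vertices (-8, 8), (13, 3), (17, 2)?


Area = |x1(y2-y3) + x2(y3-y1) + x3(y1-y2)| / 2
= |-8*(3-2) + 13*(2-8) + 17*(8-3)| / 2
= 0.5

0.5


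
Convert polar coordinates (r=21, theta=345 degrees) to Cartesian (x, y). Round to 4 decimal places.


x = 21 * cos(345) = 20.2844
y = 21 * sin(345) = -5.4352

(20.2844, -5.4352)


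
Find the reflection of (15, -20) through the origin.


Reflection through origin: (x, y) -> (-x, -y)
(15, -20) -> (-15, 20)

(-15, 20)


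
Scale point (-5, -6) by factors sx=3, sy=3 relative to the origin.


Scaling: (x*sx, y*sy) = (-5*3, -6*3) = (-15, -18)

(-15, -18)


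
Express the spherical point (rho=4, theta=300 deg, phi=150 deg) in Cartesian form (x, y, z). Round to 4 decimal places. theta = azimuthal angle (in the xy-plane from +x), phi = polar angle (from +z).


x = 4 * sin(150) * cos(300) = 1
y = 4 * sin(150) * sin(300) = -1.7321
z = 4 * cos(150) = -3.4641

(1, -1.7321, -3.4641)


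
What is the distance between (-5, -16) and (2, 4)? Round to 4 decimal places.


d = sqrt((2--5)^2 + (4--16)^2) = 21.1896

21.1896


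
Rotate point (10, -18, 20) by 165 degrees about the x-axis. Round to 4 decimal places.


x' = 10
y' = -18*cos(165) - 20*sin(165) = 12.2103
z' = -18*sin(165) + 20*cos(165) = -23.9773

(10, 12.2103, -23.9773)


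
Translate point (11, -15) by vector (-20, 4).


Translation: (x+dx, y+dy) = (11+-20, -15+4) = (-9, -11)

(-9, -11)


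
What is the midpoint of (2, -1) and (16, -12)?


Midpoint = ((2+16)/2, (-1+-12)/2) = (9, -6.5)

(9, -6.5)


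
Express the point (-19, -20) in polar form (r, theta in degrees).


r = sqrt((-19)^2 + (-20)^2) = 27.5862
theta = atan2(-20, -19) = 226.4688 degrees

r = 27.5862, theta = 226.4688 degrees


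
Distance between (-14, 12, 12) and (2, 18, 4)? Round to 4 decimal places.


d = sqrt((2--14)^2 + (18-12)^2 + (4-12)^2) = 18.868

18.868


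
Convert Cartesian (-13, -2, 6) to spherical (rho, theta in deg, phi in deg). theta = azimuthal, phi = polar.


rho = sqrt((-13)^2 + (-2)^2 + 6^2) = 14.4568
theta = atan2(-2, -13) = 188.7462 deg
phi = acos(6/14.4568) = 65.4789 deg

rho = 14.4568, theta = 188.7462 deg, phi = 65.4789 deg


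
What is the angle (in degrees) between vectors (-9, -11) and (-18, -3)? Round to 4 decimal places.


dot = -9*-18 + -11*-3 = 195
|u| = 14.2127, |v| = 18.2483
cos(angle) = 0.7519
angle = 41.2483 degrees

41.2483 degrees


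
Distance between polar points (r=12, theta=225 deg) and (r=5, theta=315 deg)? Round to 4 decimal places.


d = sqrt(r1^2 + r2^2 - 2*r1*r2*cos(t2-t1))
d = sqrt(12^2 + 5^2 - 2*12*5*cos(315-225)) = 13

13


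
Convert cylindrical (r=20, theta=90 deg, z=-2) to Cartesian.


x = 20 * cos(90) = 0
y = 20 * sin(90) = 20
z = -2

(0, 20, -2)


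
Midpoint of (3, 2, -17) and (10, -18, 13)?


Midpoint = ((3+10)/2, (2+-18)/2, (-17+13)/2) = (6.5, -8, -2)

(6.5, -8, -2)


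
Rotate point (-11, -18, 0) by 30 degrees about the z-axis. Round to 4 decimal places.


x' = -11*cos(30) - -18*sin(30) = -0.5263
y' = -11*sin(30) + -18*cos(30) = -21.0885
z' = 0

(-0.5263, -21.0885, 0)


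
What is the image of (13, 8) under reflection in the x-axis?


Reflection across x-axis: (x, y) -> (x, -y)
(13, 8) -> (13, -8)

(13, -8)


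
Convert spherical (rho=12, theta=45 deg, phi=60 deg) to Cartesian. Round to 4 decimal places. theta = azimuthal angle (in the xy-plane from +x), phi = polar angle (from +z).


x = 12 * sin(60) * cos(45) = 7.3485
y = 12 * sin(60) * sin(45) = 7.3485
z = 12 * cos(60) = 6

(7.3485, 7.3485, 6)


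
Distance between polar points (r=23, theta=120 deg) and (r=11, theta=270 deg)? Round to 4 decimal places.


d = sqrt(r1^2 + r2^2 - 2*r1*r2*cos(t2-t1))
d = sqrt(23^2 + 11^2 - 2*23*11*cos(270-120)) = 32.988

32.988


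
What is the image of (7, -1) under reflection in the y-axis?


Reflection across y-axis: (x, y) -> (-x, y)
(7, -1) -> (-7, -1)

(-7, -1)


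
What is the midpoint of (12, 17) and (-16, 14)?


Midpoint = ((12+-16)/2, (17+14)/2) = (-2, 15.5)

(-2, 15.5)


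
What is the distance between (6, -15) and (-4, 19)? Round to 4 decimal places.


d = sqrt((-4-6)^2 + (19--15)^2) = 35.4401

35.4401


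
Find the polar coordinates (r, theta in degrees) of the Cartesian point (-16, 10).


r = sqrt((-16)^2 + 10^2) = 18.868
theta = atan2(10, -16) = 147.9946 degrees

r = 18.868, theta = 147.9946 degrees


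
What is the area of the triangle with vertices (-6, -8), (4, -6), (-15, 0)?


Area = |x1(y2-y3) + x2(y3-y1) + x3(y1-y2)| / 2
= |-6*(-6-0) + 4*(0--8) + -15*(-8--6)| / 2
= 49

49


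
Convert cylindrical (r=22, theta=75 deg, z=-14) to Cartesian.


x = 22 * cos(75) = 5.694
y = 22 * sin(75) = 21.2504
z = -14

(5.694, 21.2504, -14)


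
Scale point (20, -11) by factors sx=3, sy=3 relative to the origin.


Scaling: (x*sx, y*sy) = (20*3, -11*3) = (60, -33)

(60, -33)


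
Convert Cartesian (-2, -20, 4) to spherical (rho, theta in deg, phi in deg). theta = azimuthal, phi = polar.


rho = sqrt((-2)^2 + (-20)^2 + 4^2) = 20.4939
theta = atan2(-20, -2) = 264.2894 deg
phi = acos(4/20.4939) = 78.7448 deg

rho = 20.4939, theta = 264.2894 deg, phi = 78.7448 deg


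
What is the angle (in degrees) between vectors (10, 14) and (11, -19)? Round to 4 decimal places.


dot = 10*11 + 14*-19 = -156
|u| = 17.2047, |v| = 21.9545
cos(angle) = -0.413
angle = 114.3937 degrees

114.3937 degrees


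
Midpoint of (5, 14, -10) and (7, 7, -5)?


Midpoint = ((5+7)/2, (14+7)/2, (-10+-5)/2) = (6, 10.5, -7.5)

(6, 10.5, -7.5)


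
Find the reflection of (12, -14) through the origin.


Reflection through origin: (x, y) -> (-x, -y)
(12, -14) -> (-12, 14)

(-12, 14)


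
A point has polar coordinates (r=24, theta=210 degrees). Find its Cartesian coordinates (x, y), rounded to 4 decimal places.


x = 24 * cos(210) = -20.7846
y = 24 * sin(210) = -12

(-20.7846, -12)


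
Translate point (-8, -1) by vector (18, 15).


Translation: (x+dx, y+dy) = (-8+18, -1+15) = (10, 14)

(10, 14)


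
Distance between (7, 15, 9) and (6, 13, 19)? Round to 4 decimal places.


d = sqrt((6-7)^2 + (13-15)^2 + (19-9)^2) = 10.247

10.247


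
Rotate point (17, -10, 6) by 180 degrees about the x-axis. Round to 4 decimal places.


x' = 17
y' = -10*cos(180) - 6*sin(180) = 10
z' = -10*sin(180) + 6*cos(180) = -6

(17, 10, -6)


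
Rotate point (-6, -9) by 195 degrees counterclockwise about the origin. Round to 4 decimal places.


x' = -6*cos(195) - -9*sin(195) = 3.4662
y' = -6*sin(195) + -9*cos(195) = 10.2462

(3.4662, 10.2462)


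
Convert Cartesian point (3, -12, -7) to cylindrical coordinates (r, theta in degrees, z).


r = sqrt(3^2 + (-12)^2) = 12.3693
theta = atan2(-12, 3) = 284.0362 deg
z = -7

r = 12.3693, theta = 284.0362 deg, z = -7


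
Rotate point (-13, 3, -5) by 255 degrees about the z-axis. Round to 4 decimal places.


x' = -13*cos(255) - 3*sin(255) = 6.2624
y' = -13*sin(255) + 3*cos(255) = 11.7806
z' = -5

(6.2624, 11.7806, -5)


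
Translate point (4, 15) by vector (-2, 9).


Translation: (x+dx, y+dy) = (4+-2, 15+9) = (2, 24)

(2, 24)


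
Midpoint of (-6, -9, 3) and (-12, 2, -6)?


Midpoint = ((-6+-12)/2, (-9+2)/2, (3+-6)/2) = (-9, -3.5, -1.5)

(-9, -3.5, -1.5)


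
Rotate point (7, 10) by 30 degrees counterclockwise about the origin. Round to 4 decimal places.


x' = 7*cos(30) - 10*sin(30) = 1.0622
y' = 7*sin(30) + 10*cos(30) = 12.1603

(1.0622, 12.1603)


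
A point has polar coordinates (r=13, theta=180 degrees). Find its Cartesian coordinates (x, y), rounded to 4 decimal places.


x = 13 * cos(180) = -13
y = 13 * sin(180) = 0

(-13, 0)


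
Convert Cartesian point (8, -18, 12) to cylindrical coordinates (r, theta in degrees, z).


r = sqrt(8^2 + (-18)^2) = 19.6977
theta = atan2(-18, 8) = 293.9625 deg
z = 12

r = 19.6977, theta = 293.9625 deg, z = 12


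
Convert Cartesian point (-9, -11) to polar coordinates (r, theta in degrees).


r = sqrt((-9)^2 + (-11)^2) = 14.2127
theta = atan2(-11, -9) = 230.7106 degrees

r = 14.2127, theta = 230.7106 degrees


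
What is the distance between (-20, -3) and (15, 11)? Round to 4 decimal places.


d = sqrt((15--20)^2 + (11--3)^2) = 37.6962

37.6962


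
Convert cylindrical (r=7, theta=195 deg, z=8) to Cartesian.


x = 7 * cos(195) = -6.7615
y = 7 * sin(195) = -1.8117
z = 8

(-6.7615, -1.8117, 8)


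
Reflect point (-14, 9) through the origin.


Reflection through origin: (x, y) -> (-x, -y)
(-14, 9) -> (14, -9)

(14, -9)


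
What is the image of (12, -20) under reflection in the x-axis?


Reflection across x-axis: (x, y) -> (x, -y)
(12, -20) -> (12, 20)

(12, 20)


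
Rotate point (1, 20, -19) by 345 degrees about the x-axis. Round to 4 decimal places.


x' = 1
y' = 20*cos(345) - -19*sin(345) = 14.401
z' = 20*sin(345) + -19*cos(345) = -23.529

(1, 14.401, -23.529)


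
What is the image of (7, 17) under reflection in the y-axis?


Reflection across y-axis: (x, y) -> (-x, y)
(7, 17) -> (-7, 17)

(-7, 17)


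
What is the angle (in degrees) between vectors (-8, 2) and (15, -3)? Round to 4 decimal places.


dot = -8*15 + 2*-3 = -126
|u| = 8.2462, |v| = 15.2971
cos(angle) = -0.9989
angle = 177.2737 degrees

177.2737 degrees


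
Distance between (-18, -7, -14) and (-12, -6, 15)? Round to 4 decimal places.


d = sqrt((-12--18)^2 + (-6--7)^2 + (15--14)^2) = 29.6311

29.6311


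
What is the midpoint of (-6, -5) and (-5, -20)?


Midpoint = ((-6+-5)/2, (-5+-20)/2) = (-5.5, -12.5)

(-5.5, -12.5)


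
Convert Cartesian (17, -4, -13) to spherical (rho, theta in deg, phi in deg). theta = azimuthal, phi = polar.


rho = sqrt(17^2 + (-4)^2 + (-13)^2) = 21.7715
theta = atan2(-4, 17) = 346.7595 deg
phi = acos(-13/21.7715) = 126.6632 deg

rho = 21.7715, theta = 346.7595 deg, phi = 126.6632 deg


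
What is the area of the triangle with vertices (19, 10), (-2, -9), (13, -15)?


Area = |x1(y2-y3) + x2(y3-y1) + x3(y1-y2)| / 2
= |19*(-9--15) + -2*(-15-10) + 13*(10--9)| / 2
= 205.5

205.5


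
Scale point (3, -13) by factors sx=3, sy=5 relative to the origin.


Scaling: (x*sx, y*sy) = (3*3, -13*5) = (9, -65)

(9, -65)


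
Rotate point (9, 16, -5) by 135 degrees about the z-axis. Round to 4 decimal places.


x' = 9*cos(135) - 16*sin(135) = -17.6777
y' = 9*sin(135) + 16*cos(135) = -4.9497
z' = -5

(-17.6777, -4.9497, -5)


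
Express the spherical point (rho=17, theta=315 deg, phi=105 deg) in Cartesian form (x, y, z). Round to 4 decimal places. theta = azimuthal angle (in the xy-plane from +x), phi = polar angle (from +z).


x = 17 * sin(105) * cos(315) = 11.6112
y = 17 * sin(105) * sin(315) = -11.6112
z = 17 * cos(105) = -4.3999

(11.6112, -11.6112, -4.3999)


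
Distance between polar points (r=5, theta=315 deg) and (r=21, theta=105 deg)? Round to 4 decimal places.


d = sqrt(r1^2 + r2^2 - 2*r1*r2*cos(t2-t1))
d = sqrt(5^2 + 21^2 - 2*5*21*cos(105-315)) = 25.4532

25.4532


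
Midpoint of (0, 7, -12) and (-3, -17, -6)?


Midpoint = ((0+-3)/2, (7+-17)/2, (-12+-6)/2) = (-1.5, -5, -9)

(-1.5, -5, -9)


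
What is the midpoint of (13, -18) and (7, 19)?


Midpoint = ((13+7)/2, (-18+19)/2) = (10, 0.5)

(10, 0.5)


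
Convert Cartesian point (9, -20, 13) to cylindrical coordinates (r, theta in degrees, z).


r = sqrt(9^2 + (-20)^2) = 21.9317
theta = atan2(-20, 9) = 294.2277 deg
z = 13

r = 21.9317, theta = 294.2277 deg, z = 13


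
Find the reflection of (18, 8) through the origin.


Reflection through origin: (x, y) -> (-x, -y)
(18, 8) -> (-18, -8)

(-18, -8)


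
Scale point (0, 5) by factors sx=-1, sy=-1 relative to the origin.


Scaling: (x*sx, y*sy) = (0*-1, 5*-1) = (0, -5)

(0, -5)


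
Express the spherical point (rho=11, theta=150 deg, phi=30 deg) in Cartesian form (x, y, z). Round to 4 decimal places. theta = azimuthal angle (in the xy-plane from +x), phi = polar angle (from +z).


x = 11 * sin(30) * cos(150) = -4.7631
y = 11 * sin(30) * sin(150) = 2.75
z = 11 * cos(30) = 9.5263

(-4.7631, 2.75, 9.5263)


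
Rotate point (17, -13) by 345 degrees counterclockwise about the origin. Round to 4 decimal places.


x' = 17*cos(345) - -13*sin(345) = 13.0561
y' = 17*sin(345) + -13*cos(345) = -16.957

(13.0561, -16.957)


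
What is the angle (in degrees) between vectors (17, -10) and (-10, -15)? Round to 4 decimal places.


dot = 17*-10 + -10*-15 = -20
|u| = 19.7231, |v| = 18.0278
cos(angle) = -0.0562
angle = 93.2245 degrees

93.2245 degrees


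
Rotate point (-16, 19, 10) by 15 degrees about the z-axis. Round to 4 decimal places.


x' = -16*cos(15) - 19*sin(15) = -20.3724
y' = -16*sin(15) + 19*cos(15) = 14.2115
z' = 10

(-20.3724, 14.2115, 10)


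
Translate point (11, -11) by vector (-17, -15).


Translation: (x+dx, y+dy) = (11+-17, -11+-15) = (-6, -26)

(-6, -26)


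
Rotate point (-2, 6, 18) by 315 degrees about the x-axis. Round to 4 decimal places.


x' = -2
y' = 6*cos(315) - 18*sin(315) = 16.9706
z' = 6*sin(315) + 18*cos(315) = 8.4853

(-2, 16.9706, 8.4853)


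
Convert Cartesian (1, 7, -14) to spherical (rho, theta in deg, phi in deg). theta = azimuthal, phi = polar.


rho = sqrt(1^2 + 7^2 + (-14)^2) = 15.6844
theta = atan2(7, 1) = 81.8699 deg
phi = acos(-14/15.6844) = 153.2027 deg

rho = 15.6844, theta = 81.8699 deg, phi = 153.2027 deg


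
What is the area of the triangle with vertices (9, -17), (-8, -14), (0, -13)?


Area = |x1(y2-y3) + x2(y3-y1) + x3(y1-y2)| / 2
= |9*(-14--13) + -8*(-13--17) + 0*(-17--14)| / 2
= 20.5

20.5


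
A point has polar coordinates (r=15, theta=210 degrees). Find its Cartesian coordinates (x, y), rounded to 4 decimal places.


x = 15 * cos(210) = -12.9904
y = 15 * sin(210) = -7.5

(-12.9904, -7.5)


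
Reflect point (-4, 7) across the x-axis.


Reflection across x-axis: (x, y) -> (x, -y)
(-4, 7) -> (-4, -7)

(-4, -7)


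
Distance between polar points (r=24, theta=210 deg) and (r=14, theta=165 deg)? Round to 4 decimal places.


d = sqrt(r1^2 + r2^2 - 2*r1*r2*cos(t2-t1))
d = sqrt(24^2 + 14^2 - 2*24*14*cos(165-210)) = 17.2286

17.2286


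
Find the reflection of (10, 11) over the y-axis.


Reflection across y-axis: (x, y) -> (-x, y)
(10, 11) -> (-10, 11)

(-10, 11)


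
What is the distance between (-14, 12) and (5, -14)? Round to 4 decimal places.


d = sqrt((5--14)^2 + (-14-12)^2) = 32.2025

32.2025


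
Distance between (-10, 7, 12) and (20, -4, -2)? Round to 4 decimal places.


d = sqrt((20--10)^2 + (-4-7)^2 + (-2-12)^2) = 34.8855

34.8855


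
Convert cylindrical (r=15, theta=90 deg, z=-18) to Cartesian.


x = 15 * cos(90) = 0
y = 15 * sin(90) = 15
z = -18

(0, 15, -18)
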